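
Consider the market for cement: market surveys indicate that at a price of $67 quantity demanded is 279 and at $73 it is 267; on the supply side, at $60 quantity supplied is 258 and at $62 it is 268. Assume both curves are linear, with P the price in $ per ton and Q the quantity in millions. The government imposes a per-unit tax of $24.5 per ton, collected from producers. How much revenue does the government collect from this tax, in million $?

Tax revenue = $6076 million.

Demand slope: (267 − 279)/(73 − 67) = -2, so Qd = 413 − 2P.
Supply slope: (268 − 258)/(62 − 60) = 5, so Qs = 5P − 42.
Without the tax, 413 − 2P = 5P − 42 gives 7P = 455, so P* = $65 and Q* = 283.
With the tax collected from producers, supply shifts: Qs = 5(P − 24.5) − 42.
Solving gives Q = 248 with consumers paying $82.5 and producers receiving $58 (the $24.5 wedge).
Revenue = t · Q = 24.5 · 248 = $6076.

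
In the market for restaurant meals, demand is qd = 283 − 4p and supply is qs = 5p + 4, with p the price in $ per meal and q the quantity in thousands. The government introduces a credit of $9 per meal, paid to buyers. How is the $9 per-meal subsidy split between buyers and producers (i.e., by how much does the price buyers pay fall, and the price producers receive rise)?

Buyers gain $5 per meal; producers gain $4 per meal.

Without the subsidy, 283 − 4p = 5p + 4 gives 9p = 279, so p* = $31 and q* = 159.
With a per-unit subsidy paid to buyers, each effectively pays p − 9, so demand becomes qd = 283 − 4(p − 9).
Solving gives q = 179 with buyers paying $26 and producers receiving $35 (the $9 wedge).
Gain to buyers: $5; to producers: $4. (They sum to $9.)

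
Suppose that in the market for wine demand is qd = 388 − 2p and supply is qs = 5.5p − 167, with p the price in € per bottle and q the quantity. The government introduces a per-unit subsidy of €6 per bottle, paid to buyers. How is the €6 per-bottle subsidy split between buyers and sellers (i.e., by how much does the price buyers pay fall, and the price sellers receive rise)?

Before the subsidy: set 388 − 2p = 5.5p − 167 → p* = €74, q* = 240.
With a per-unit subsidy paid to buyers, each effectively pays p − 6, so demand becomes qd = 388 − 2(p − 6).
New equilibrium: buyers pay €69.6, sellers receive €75.6, q = 248.8. (Wedge: pb − ps = −6.)
Gain to buyers: €4.4; to sellers: €1.6. (They sum to €6.)

Buyers gain €4.4 per bottle; sellers gain €1.6 per bottle.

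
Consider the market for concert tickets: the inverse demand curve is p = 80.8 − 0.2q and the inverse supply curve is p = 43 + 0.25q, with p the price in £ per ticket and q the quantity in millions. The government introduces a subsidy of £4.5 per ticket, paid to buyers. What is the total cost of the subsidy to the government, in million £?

Government outlay = £423 million.

Rewrite in direct form: qd = 404 − 5p and qs = 4p − 172.
Without the subsidy, 404 − 5p = 4p − 172 gives 9p = 576, so p* = £64 and q* = 84.
With a per-unit subsidy paid to buyers, each effectively pays p − 4.5, so demand becomes qd = 404 − 5(p − 4.5).
New equilibrium: buyers pay £62, suppliers receive £66.5, q = 94. (Wedge: pb − ps = −4.5.)
Outlay = t · Q = 4.5 · 94 = £423.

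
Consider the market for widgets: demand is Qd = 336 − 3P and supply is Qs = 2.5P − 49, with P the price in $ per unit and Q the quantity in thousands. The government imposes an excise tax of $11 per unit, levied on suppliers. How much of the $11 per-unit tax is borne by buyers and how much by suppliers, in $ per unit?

Buyers bear $5 per unit; suppliers bear $6 per unit.

Without the tax, 336 − 3P = 2.5P − 49 gives 5.5P = 385, so P* = $70 and Q* = 126.
With the tax collected from suppliers, supply shifts: Qs = 2.5(P − 11) − 49.
Solving gives Q = 111 with buyers paying $75 and suppliers receiving $64 (the $11 wedge).
Burden on buyers: $5; on suppliers: $6. (They sum to $11.)
The less price-elastic side of the market bears the larger share of a per-unit tax.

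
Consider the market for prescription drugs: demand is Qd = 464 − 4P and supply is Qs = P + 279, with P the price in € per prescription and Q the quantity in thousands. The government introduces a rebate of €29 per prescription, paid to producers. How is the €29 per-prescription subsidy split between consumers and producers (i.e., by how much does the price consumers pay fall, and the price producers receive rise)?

Consumers gain €5.8 per prescription; producers gain €23.2 per prescription.

Before the subsidy: set 464 − 4P = P + 279 → P* = €37, Q* = 316.
With a per-unit subsidy paid to producers, each receives P + 29 per unit sold, so supply becomes Qs = (P + 29) + 279.
Solving gives Q = 339.2 with consumers paying €31.2 and producers receiving €60.2 (the €29 wedge).
Gain to consumers: €5.8; to producers: €23.2. (They sum to €29.)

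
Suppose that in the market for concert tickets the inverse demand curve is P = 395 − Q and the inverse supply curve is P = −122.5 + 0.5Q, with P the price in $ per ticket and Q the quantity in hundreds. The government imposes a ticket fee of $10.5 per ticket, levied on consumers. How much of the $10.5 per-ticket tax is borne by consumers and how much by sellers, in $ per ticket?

Consumers bear $7 per ticket; sellers bear $3.5 per ticket.

Rewrite in direct form: Qd = 395 − P and Qs = 2P + 245.
Without the tax, 395 − P = 2P + 245 gives 3P = 150, so P* = $50 and Q* = 345.
With the tax collected from consumers, demand (in seller-price terms) shifts: Qd = 395 − (P + 10.5).
New equilibrium: consumers pay $57, sellers receive $46.5, Q = 338. (Wedge: Pb − Ps = 10.5.)
Burden on consumers: $7; on sellers: $3.5. (They sum to $10.5.)
The less price-elastic side of the market bears the larger share of a per-unit tax.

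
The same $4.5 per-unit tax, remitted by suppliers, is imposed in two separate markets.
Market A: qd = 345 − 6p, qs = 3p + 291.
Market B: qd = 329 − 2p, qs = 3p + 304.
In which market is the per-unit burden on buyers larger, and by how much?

Market A: pre-tax p* = $6, q* = 309; post-tax q = 300; per-unit burden on buyers = $1.5.
Market B: pre-tax p* = $5, q* = 319; post-tax q = 313.6; per-unit burden on buyers = $2.7.
Difference: $1.5 vs $2.7 → market B is larger by $1.2.

Market B, by $1.2.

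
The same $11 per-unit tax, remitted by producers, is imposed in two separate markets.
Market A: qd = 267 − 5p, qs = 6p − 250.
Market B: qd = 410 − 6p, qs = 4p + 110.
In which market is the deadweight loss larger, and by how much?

Market A, by $19.8.

Market A: pre-tax p* = $47, q* = 32; post-tax q = 2; deadweight loss = $165.
Market B: pre-tax p* = $30, q* = 230; post-tax q = 203.6; deadweight loss = $145.2.
Difference: $165 vs $145.2 → market A is larger by $19.8.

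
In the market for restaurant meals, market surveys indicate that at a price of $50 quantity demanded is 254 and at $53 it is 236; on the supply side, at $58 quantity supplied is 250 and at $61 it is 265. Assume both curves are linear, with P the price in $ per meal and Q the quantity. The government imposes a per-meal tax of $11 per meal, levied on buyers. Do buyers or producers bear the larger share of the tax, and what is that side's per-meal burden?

Demand slope: (236 − 254)/(53 − 50) = -6, so Qd = 554 − 6P.
Supply slope: (265 − 250)/(61 − 58) = 5, so Qs = 5P − 40.
Before the tax: set 554 − 6P = 5P − 40 → P* = $54, Q* = 230.
With the tax collected from buyers, demand (in seller-price terms) shifts: Qd = 554 − 6(P + 11).
New equilibrium: buyers pay $59, producers receive $48, Q = 200. (Wedge: Pb − Ps = 11.)
Per-meal burden: buyers $5, producers $6.
Producers take the larger share because supply is less price-elastic here (demand slope 6 vs supply slope 5).

Producers bear the larger share: $6 per meal.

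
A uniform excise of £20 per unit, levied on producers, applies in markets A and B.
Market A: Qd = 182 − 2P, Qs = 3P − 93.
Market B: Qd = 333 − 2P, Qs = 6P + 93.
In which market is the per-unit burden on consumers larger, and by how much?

Market A: pre-tax P* = £55, Q* = 72; post-tax Q = 48; per-unit burden on consumers = £12.
Market B: pre-tax P* = £30, Q* = 273; post-tax Q = 243; per-unit burden on consumers = £15.
Difference: £12 vs £15 → market B is larger by £3.

Market B, by £3.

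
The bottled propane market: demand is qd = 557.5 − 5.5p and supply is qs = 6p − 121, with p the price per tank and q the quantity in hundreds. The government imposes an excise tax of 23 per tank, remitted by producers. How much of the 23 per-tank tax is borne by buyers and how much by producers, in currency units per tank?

Buyers bear 12 per tank; producers bear 11 per tank.

Without the tax, 557.5 − 5.5p = 6p − 121 gives 11.5p = 678.5, so p* = 59 and q* = 233.
With the tax collected from producers, supply shifts: qs = 6(p − 23) − 121.
Solving gives q = 167 with buyers paying 71 and producers receiving 48 (the 23 wedge).
Burden on buyers: 12; on producers: 11. (They sum to 23.)
The less price-elastic side of the market bears the larger share of a per-unit tax.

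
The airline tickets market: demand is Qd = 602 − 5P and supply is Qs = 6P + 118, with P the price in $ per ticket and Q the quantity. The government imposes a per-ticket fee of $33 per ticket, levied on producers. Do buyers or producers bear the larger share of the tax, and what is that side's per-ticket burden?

Buyers bear the larger share: $18 per ticket.

Without the tax, 602 − 5P = 6P + 118 gives 11P = 484, so P* = $44 and Q* = 382.
With the tax collected from producers, supply shifts: Qs = 6(P − 33) + 118.
Solving gives Q = 292 with buyers paying $62 and producers receiving $29 (the $33 wedge).
Per-ticket burden: buyers $18, producers $15.
Buyers take the larger share because demand is less price-elastic here (demand slope 5 vs supply slope 6).
The less price-elastic side of the market bears the larger share of a per-unit tax.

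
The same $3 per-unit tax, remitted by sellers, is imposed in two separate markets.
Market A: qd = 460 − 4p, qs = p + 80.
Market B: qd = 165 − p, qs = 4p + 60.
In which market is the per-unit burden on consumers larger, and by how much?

Market A: pre-tax p* = $76, q* = 156; post-tax q = 153.6; per-unit burden on consumers = $0.6.
Market B: pre-tax p* = $21, q* = 144; post-tax q = 141.6; per-unit burden on consumers = $2.4.
Difference: $0.6 vs $2.4 → market B is larger by $1.8.

Market B, by $1.8.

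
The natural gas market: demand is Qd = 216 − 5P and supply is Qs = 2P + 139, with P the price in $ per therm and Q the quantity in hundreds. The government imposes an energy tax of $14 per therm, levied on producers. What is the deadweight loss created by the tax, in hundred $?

Without the tax, 216 − 5P = 2P + 139 gives 7P = 77, so P* = $11 and Q* = 161.
With the tax collected from producers, supply shifts: Qs = 2(P − 14) + 139.
Solving gives Q = 141 with buyers paying $15 and producers receiving $1 (the $14 wedge).
Quantity falls by |ΔQ| = |161 − 141| = 20.
DWL = ½ · t · |ΔQ| = ½ · 14 · 20 = $140.

Deadweight loss = $140 hundred.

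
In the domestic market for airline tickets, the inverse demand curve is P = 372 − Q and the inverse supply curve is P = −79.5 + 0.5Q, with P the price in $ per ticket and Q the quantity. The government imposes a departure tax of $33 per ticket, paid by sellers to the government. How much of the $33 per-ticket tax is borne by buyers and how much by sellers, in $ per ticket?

Rewrite in direct form: Qd = 372 − P and Qs = 2P + 159.
Before the tax: set 372 − P = 2P + 159 → P* = $71, Q* = 301.
With the tax collected from sellers, supply shifts: Qs = 2(P − 33) + 159.
New equilibrium: buyers pay $93, sellers receive $60, Q = 279. (Wedge: Pb − Ps = 33.)
Burden on buyers: $22; on sellers: $11. (They sum to $33.)

Buyers bear $22 per ticket; sellers bear $11 per ticket.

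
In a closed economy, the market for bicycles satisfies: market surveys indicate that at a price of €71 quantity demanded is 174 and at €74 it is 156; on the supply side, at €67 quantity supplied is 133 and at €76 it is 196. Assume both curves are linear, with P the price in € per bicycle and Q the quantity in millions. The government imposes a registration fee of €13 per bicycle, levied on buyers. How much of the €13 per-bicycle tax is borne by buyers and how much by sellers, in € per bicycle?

Demand slope: (156 − 174)/(74 − 71) = -6, so Qd = 600 − 6P.
Supply slope: (196 − 133)/(76 − 67) = 7, so Qs = 7P − 336.
Without the tax, 600 − 6P = 7P − 336 gives 13P = 936, so P* = €72 and Q* = 168.
With the tax collected from buyers, demand (in seller-price terms) shifts: Qd = 600 − 6(P + 13).
New equilibrium: buyers pay €79, sellers receive €66, Q = 126. (Wedge: Pb − Ps = 13.)
Burden on buyers: €7; on sellers: €6. (They sum to €13.)

Buyers bear €7 per bicycle; sellers bear €6 per bicycle.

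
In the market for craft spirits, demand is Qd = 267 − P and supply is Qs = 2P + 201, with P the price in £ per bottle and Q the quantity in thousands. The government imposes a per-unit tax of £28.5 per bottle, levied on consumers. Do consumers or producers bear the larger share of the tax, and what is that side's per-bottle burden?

Consumers bear the larger share: £19 per bottle.

Before the tax: set 267 − P = 2P + 201 → P* = £22, Q* = 245.
With the tax collected from consumers, demand (in seller-price terms) shifts: Qd = 267 − (P + 28.5).
Solving gives Q = 226 with consumers paying £41 and producers receiving £12.5 (the £28.5 wedge).
Per-bottle burden: consumers £19, producers £9.5.
Consumers take the larger share because demand is less price-elastic here (demand slope 1 vs supply slope 2).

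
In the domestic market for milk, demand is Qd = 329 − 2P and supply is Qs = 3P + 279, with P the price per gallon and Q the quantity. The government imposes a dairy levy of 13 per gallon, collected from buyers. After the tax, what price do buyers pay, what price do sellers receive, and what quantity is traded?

Buyers pay 17.8; sellers receive 4.8; quantity = 293.4.

Without the tax, 329 − 2P = 3P + 279 gives 5P = 50, so P* = 10 and Q* = 309.
With the tax collected from buyers, demand (in seller-price terms) shifts: Qd = 329 − 2(P + 13).
Solving gives Q = 293.4 with buyers paying 17.8 and sellers receiving 4.8 (the 13 wedge).
The less price-elastic side of the market bears the larger share of a per-unit tax.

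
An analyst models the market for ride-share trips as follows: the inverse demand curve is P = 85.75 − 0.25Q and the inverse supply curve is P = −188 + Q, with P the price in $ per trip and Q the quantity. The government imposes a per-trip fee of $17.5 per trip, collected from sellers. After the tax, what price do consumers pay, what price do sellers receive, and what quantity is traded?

Consumers pay $34.5; sellers receive $17; quantity = 205.

Rewrite in direct form: Qd = 343 − 4P and Qs = P + 188.
Before the tax: set 343 − 4P = P + 188 → P* = $31, Q* = 219.
With the tax collected from sellers, supply shifts: Qs = (P − 17.5) + 188.
New equilibrium: consumers pay $34.5, sellers receive $17, Q = 205. (Wedge: Pb − Ps = 17.5.)
The less price-elastic side of the market bears the larger share of a per-unit tax.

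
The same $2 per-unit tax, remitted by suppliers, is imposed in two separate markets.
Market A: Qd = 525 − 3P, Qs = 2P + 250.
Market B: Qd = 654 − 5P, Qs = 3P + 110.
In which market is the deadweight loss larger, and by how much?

Market A: pre-tax P* = $55, Q* = 360; post-tax Q = 357.6; deadweight loss = $2.4.
Market B: pre-tax P* = $68, Q* = 314; post-tax Q = 310.25; deadweight loss = $3.75.
Difference: $2.4 vs $3.75 → market B is larger by $1.35.

Market B, by $1.35.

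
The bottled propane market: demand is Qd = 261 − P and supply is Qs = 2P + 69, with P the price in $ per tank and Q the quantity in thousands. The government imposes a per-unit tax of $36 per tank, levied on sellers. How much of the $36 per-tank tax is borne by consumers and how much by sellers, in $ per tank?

Without the tax, 261 − P = 2P + 69 gives 3P = 192, so P* = $64 and Q* = 197.
With the tax collected from sellers, supply shifts: Qs = 2(P − 36) + 69.
Solving gives Q = 173 with consumers paying $88 and sellers receiving $52 (the $36 wedge).
Burden on consumers: $24; on sellers: $12. (They sum to $36.)

Consumers bear $24 per tank; sellers bear $12 per tank.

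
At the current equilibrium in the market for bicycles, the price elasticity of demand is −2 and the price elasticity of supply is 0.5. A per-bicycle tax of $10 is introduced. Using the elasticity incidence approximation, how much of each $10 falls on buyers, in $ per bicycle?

Incidence ratio: buyers' share ≈ εs / (εs + |εd|) = 0.5 / (0.5 + 2) = 0.2.
So buyers bear ≈ 0.2 × $10 = $2; producers bear $8.

Buyers bear ≈ $2 per bicycle.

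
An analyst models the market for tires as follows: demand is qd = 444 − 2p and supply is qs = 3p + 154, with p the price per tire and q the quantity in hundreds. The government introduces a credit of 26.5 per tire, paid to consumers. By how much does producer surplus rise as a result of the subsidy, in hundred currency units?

Without the subsidy, 444 − 2p = 3p + 154 gives 5p = 290, so p* = 58 and q* = 328.
With a per-unit subsidy paid to consumers, each effectively pays p − 26.5, so demand becomes qd = 444 − 2(p − 26.5).
New equilibrium: consumers pay 42.1, producers receive 68.6, q = 359.8. (Wedge: pb − ps = −26.5.)
ΔPS is the trapezoid between Q = 359.8 and Q = 328 of height 10.6: ½ · (328 + 359.8) · 10.6 = 3645.34.

Producer surplus rises by 3645.34 hundred.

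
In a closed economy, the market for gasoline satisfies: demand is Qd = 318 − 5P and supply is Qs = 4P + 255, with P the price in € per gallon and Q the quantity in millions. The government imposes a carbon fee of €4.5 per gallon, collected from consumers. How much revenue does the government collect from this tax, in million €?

Before the tax: set 318 − 5P = 4P + 255 → P* = €7, Q* = 283.
With the tax collected from consumers, demand (in seller-price terms) shifts: Qd = 318 − 5(P + 4.5).
New equilibrium: consumers pay €9, suppliers receive €4.5, Q = 273. (Wedge: Pb − Ps = 4.5.)
Revenue = t · Q = 4.5 · 273 = €1228.5.

Tax revenue = €1228.5 million.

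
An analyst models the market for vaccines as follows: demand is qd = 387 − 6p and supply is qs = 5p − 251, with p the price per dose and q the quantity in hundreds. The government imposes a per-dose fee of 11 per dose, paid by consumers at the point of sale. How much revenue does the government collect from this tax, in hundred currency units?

Tax revenue = 99 hundred.

Without the tax, 387 − 6p = 5p − 251 gives 11p = 638, so p* = 58 and q* = 39.
With the tax collected from consumers, demand (in seller-price terms) shifts: qd = 387 − 6(p + 11).
New equilibrium: consumers pay 63, sellers receive 52, q = 9. (Wedge: pb − ps = 11.)
Revenue = t · Q = 11 · 9 = 99.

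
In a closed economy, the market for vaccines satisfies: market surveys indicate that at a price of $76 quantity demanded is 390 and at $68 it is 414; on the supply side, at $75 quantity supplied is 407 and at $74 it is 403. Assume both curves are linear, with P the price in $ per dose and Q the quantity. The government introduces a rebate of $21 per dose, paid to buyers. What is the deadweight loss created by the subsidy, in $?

Demand slope: (414 − 390)/(68 − 76) = -3, so Qd = 618 − 3P.
Supply slope: (403 − 407)/(74 − 75) = 4, so Qs = 4P + 107.
Before the subsidy: set 618 − 3P = 4P + 107 → P* = $73, Q* = 399.
With a per-unit subsidy paid to buyers, each effectively pays P − 21, so demand becomes Qd = 618 − 3(P − 21).
New equilibrium: buyers pay $61, suppliers receive $82, Q = 435. (Wedge: Pb − Ps = −21.)
Quantity rises by |ΔQ| = |399 − 435| = 36.
DWL = ½ · t · |ΔQ| = ½ · 21 · 36 = $378.

Deadweight loss = $378.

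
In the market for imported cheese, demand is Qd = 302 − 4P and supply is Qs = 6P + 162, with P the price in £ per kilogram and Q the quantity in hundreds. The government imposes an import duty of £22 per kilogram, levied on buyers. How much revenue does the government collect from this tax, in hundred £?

Before the tax: set 302 − 4P = 6P + 162 → P* = £14, Q* = 246.
With the tax collected from buyers, demand (in seller-price terms) shifts: Qd = 302 − 4(P + 22).
New equilibrium: buyers pay £27.2, suppliers receive £5.2, Q = 193.2. (Wedge: Pb − Ps = 22.)
Revenue = t · Q = 22 · 193.2 = £4250.4.

Tax revenue = £4250.4 hundred.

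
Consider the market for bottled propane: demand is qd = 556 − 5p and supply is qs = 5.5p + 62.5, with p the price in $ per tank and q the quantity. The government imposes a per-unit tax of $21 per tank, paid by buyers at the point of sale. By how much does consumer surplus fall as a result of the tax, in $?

Without the tax, 556 − 5p = 5.5p + 62.5 gives 10.5p = 493.5, so p* = $47 and q* = 321.
With the tax collected from buyers, demand (in seller-price terms) shifts: qd = 556 − 5(p + 21).
Solving gives q = 266 with buyers paying $58 and sellers receiving $37 (the $21 wedge).
ΔCS is the trapezoid between Q = 266 and Q = 321 of height $11: ½ · (321 + 266) · 11 = $3228.5.

Consumer surplus falls by $3228.5.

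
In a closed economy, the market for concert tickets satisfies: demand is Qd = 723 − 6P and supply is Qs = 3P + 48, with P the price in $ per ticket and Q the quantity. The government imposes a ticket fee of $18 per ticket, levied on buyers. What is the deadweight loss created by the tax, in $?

Before the tax: set 723 − 6P = 3P + 48 → P* = $75, Q* = 273.
With the tax collected from buyers, demand (in seller-price terms) shifts: Qd = 723 − 6(P + 18).
New equilibrium: buyers pay $81, producers receive $63, Q = 237. (Wedge: Pb − Ps = 18.)
Quantity falls by |ΔQ| = |273 − 237| = 36.
DWL = ½ · t · |ΔQ| = ½ · 18 · 36 = $324.

Deadweight loss = $324.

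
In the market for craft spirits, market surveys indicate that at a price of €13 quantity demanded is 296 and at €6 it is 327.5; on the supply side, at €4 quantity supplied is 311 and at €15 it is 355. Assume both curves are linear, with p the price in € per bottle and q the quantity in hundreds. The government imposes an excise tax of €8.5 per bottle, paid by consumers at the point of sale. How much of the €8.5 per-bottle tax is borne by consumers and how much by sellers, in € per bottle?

Consumers bear €4 per bottle; sellers bear €4.5 per bottle.

Demand slope: (327.5 − 296)/(6 − 13) = -4.5, so qd = 354.5 − 4.5p.
Supply slope: (355 − 311)/(15 − 4) = 4, so qs = 4p + 295.
Before the tax: set 354.5 − 4.5p = 4p + 295 → p* = €7, q* = 323.
With the tax collected from consumers, demand (in seller-price terms) shifts: qd = 354.5 − 4.5(p + 8.5).
New equilibrium: consumers pay €11, sellers receive €2.5, q = 305. (Wedge: pb − ps = 8.5.)
Burden on consumers: €4; on sellers: €4.5. (They sum to €8.5.)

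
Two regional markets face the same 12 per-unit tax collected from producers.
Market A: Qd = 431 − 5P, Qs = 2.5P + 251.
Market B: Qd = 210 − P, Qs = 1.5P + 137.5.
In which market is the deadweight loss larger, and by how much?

Market A: pre-tax P* = 24, Q* = 311; post-tax Q = 291; deadweight loss = 120.
Market B: pre-tax P* = 29, Q* = 181; post-tax Q = 173.8; deadweight loss = 43.2.
Difference: 120 vs 43.2 → market A is larger by 76.8.

Market A, by 76.8.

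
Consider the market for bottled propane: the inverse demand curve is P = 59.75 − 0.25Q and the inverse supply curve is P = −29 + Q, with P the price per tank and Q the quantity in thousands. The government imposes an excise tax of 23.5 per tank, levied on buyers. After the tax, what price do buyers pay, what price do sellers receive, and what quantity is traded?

Buyers pay 46.7; sellers receive 23.2; quantity = 52.2.

Rewrite in direct form: Qd = 239 − 4P and Qs = P + 29.
Without the tax, 239 − 4P = P + 29 gives 5P = 210, so P* = 42 and Q* = 71.
With the tax collected from buyers, demand (in seller-price terms) shifts: Qd = 239 − 4(P + 23.5).
Solving gives Q = 52.2 with buyers paying 46.7 and sellers receiving 23.2 (the 23.5 wedge).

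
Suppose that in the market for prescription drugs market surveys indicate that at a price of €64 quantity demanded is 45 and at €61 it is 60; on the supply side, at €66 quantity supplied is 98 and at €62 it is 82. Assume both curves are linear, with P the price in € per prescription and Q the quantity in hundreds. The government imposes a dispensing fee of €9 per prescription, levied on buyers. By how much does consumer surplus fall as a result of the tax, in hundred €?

Consumer surplus falls by €240 hundred.

Demand slope: (60 − 45)/(61 − 64) = -5, so Qd = 365 − 5P.
Supply slope: (82 − 98)/(62 − 66) = 4, so Qs = 4P − 166.
Before the tax: set 365 − 5P = 4P − 166 → P* = €59, Q* = 70.
With the tax collected from buyers, demand (in seller-price terms) shifts: Qd = 365 − 5(P + 9).
New equilibrium: buyers pay €63, sellers receive €54, Q = 50. (Wedge: Pb − Ps = 9.)
ΔCS is the trapezoid between Q = 50 and Q = 70 of height €4: ½ · (70 + 50) · 4 = €240.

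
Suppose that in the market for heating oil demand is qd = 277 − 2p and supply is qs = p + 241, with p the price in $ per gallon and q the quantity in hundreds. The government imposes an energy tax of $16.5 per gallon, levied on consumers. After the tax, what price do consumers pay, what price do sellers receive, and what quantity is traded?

Consumers pay $17.5; sellers receive $1; quantity = 242.

Without the tax, 277 − 2p = p + 241 gives 3p = 36, so p* = $12 and q* = 253.
With the tax collected from consumers, demand (in seller-price terms) shifts: qd = 277 − 2(p + 16.5).
Solving gives q = 242 with consumers paying $17.5 and sellers receiving $1 (the $16.5 wedge).
The less price-elastic side of the market bears the larger share of a per-unit tax.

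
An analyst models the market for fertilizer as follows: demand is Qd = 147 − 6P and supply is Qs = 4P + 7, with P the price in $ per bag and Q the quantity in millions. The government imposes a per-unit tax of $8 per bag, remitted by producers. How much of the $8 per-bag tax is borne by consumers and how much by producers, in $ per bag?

Before the tax: set 147 − 6P = 4P + 7 → P* = $14, Q* = 63.
With the tax collected from producers, supply shifts: Qs = 4(P − 8) + 7.
New equilibrium: consumers pay $17.2, producers receive $9.2, Q = 43.8. (Wedge: Pb − Ps = 8.)
Burden on consumers: $3.2; on producers: $4.8. (They sum to $8.)

Consumers bear $3.2 per bag; producers bear $4.8 per bag.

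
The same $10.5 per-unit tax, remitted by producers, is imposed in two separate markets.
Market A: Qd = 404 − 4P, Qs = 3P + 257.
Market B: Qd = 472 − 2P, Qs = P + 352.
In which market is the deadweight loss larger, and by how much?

Market A: pre-tax P* = $21, Q* = 320; post-tax Q = 302; deadweight loss = $94.5.
Market B: pre-tax P* = $40, Q* = 392; post-tax Q = 385; deadweight loss = $36.75.
Difference: $94.5 vs $36.75 → market A is larger by $57.75.

Market A, by $57.75.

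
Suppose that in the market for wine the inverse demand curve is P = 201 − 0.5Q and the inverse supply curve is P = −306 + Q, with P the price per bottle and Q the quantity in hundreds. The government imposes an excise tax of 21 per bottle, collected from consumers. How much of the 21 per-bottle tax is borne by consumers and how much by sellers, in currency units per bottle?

Consumers bear 7 per bottle; sellers bear 14 per bottle.

Rewrite in direct form: Qd = 402 − 2P and Qs = P + 306.
Without the tax, 402 − 2P = P + 306 gives 3P = 96, so P* = 32 and Q* = 338.
With the tax collected from consumers, demand (in seller-price terms) shifts: Qd = 402 − 2(P + 21).
New equilibrium: consumers pay 39, sellers receive 18, Q = 324. (Wedge: Pb − Ps = 21.)
Burden on consumers: 7; on sellers: 14. (They sum to 21.)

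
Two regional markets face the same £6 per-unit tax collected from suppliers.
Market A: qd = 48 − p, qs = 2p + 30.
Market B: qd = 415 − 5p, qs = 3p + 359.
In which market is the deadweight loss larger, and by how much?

Market A: pre-tax p* = £6, q* = 42; post-tax q = 38; deadweight loss = £12.
Market B: pre-tax p* = £7, q* = 380; post-tax q = 368.75; deadweight loss = £33.75.
Difference: £12 vs £33.75 → market B is larger by £21.75.

Market B, by £21.75.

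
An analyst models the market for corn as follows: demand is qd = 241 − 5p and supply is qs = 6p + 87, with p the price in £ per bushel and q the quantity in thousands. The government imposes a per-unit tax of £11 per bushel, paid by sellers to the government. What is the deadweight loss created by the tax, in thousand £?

Without the tax, 241 − 5p = 6p + 87 gives 11p = 154, so p* = £14 and q* = 171.
With the tax collected from sellers, supply shifts: qs = 6(p − 11) + 87.
Solving gives q = 141 with buyers paying £20 and sellers receiving £9 (the £11 wedge).
Quantity falls by |ΔQ| = |171 − 141| = 30.
DWL = ½ · t · |ΔQ| = ½ · 11 · 30 = £165.

Deadweight loss = £165 thousand.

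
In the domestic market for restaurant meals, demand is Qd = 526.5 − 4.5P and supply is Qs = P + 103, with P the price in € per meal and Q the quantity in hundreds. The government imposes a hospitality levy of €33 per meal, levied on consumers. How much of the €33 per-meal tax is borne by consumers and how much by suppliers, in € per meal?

Without the tax, 526.5 − 4.5P = P + 103 gives 5.5P = 423.5, so P* = €77 and Q* = 180.
With the tax collected from consumers, demand (in seller-price terms) shifts: Qd = 526.5 − 4.5(P + 33).
Solving gives Q = 153 with consumers paying €83 and suppliers receiving €50 (the €33 wedge).
Burden on consumers: €6; on suppliers: €27. (They sum to €33.)

Consumers bear €6 per meal; suppliers bear €27 per meal.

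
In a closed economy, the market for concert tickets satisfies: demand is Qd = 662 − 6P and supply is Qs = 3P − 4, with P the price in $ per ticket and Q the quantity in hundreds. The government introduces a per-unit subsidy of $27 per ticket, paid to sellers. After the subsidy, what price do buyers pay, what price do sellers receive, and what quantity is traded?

Before the subsidy: set 662 − 6P = 3P − 4 → P* = $74, Q* = 218.
With a per-unit subsidy paid to sellers, each receives P + 27 per unit sold, so supply becomes Qs = 3(P + 27) − 4.
New equilibrium: buyers pay $65, sellers receive $92, Q = 272. (Wedge: Pb − Ps = −27.)

Buyers pay $65; sellers receive $92; quantity = 272.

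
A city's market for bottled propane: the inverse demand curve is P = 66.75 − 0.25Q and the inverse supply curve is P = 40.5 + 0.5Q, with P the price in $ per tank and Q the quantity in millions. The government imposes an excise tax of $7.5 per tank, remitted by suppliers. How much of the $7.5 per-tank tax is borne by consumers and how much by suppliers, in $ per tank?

Consumers bear $2.5 per tank; suppliers bear $5 per tank.

Inverting to Q(P) form: Qd = 267 − 4P; Qs = 2P − 81.
Before the tax: set 267 − 4P = 2P − 81 → P* = $58, Q* = 35.
With the tax collected from suppliers, supply shifts: Qs = 2(P − 7.5) − 81.
Solving gives Q = 25 with consumers paying $60.5 and suppliers receiving $53 (the $7.5 wedge).
Burden on consumers: $2.5; on suppliers: $5. (They sum to $7.5.)
The less price-elastic side of the market bears the larger share of a per-unit tax.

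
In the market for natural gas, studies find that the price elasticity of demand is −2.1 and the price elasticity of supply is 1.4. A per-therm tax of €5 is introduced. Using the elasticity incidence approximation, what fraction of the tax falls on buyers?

Incidence ratio: buyers' share ≈ εs / (εs + |εd|) = 1.4 / (1.4 + 2.1) = 0.4.
Supply is the less elastic side, so buyers bear the smaller share.

Buyers' share ≈ 0.4.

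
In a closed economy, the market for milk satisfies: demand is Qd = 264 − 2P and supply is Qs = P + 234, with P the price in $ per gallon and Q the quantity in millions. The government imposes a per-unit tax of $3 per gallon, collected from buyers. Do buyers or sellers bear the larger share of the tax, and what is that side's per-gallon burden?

Sellers bear the larger share: $2 per gallon.

Without the tax, 264 − 2P = P + 234 gives 3P = 30, so P* = $10 and Q* = 244.
With the tax collected from buyers, demand (in seller-price terms) shifts: Qd = 264 − 2(P + 3).
New equilibrium: buyers pay $11, sellers receive $8, Q = 242. (Wedge: Pb − Ps = 3.)
Per-gallon burden: buyers $1, sellers $2.
Sellers take the larger share because supply is less price-elastic here (demand slope 2 vs supply slope 1).
The less price-elastic side of the market bears the larger share of a per-unit tax.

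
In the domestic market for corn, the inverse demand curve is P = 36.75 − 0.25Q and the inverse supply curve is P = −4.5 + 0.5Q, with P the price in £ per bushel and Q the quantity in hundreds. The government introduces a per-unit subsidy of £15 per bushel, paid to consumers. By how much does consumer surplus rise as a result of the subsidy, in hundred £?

Rewrite in direct form: Qd = 147 − 4P and Qs = 2P + 9.
Without the subsidy, 147 − 4P = 2P + 9 gives 6P = 138, so P* = £23 and Q* = 55.
With a per-unit subsidy paid to consumers, each effectively pays P − 15, so demand becomes Qd = 147 − 4(P − 15).
New equilibrium: consumers pay £18, sellers receive £33, Q = 75. (Wedge: Pb − Ps = −15.)
ΔCS is the trapezoid between Q = 75 and Q = 55 of height £5: ½ · (55 + 75) · 5 = £325.

Consumer surplus rises by £325 hundred.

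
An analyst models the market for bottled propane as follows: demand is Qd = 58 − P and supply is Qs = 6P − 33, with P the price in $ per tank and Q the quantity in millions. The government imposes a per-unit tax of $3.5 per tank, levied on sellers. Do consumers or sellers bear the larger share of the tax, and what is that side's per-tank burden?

Consumers bear the larger share: $3 per tank.

Before the tax: set 58 − P = 6P − 33 → P* = $13, Q* = 45.
With the tax collected from sellers, supply shifts: Qs = 6(P − 3.5) − 33.
New equilibrium: consumers pay $16, sellers receive $12.5, Q = 42. (Wedge: Pb − Ps = 3.5.)
Per-tank burden: consumers $3, sellers $0.5.
Consumers take the larger share because demand is less price-elastic here (demand slope 1 vs supply slope 6).
The less price-elastic side of the market bears the larger share of a per-unit tax.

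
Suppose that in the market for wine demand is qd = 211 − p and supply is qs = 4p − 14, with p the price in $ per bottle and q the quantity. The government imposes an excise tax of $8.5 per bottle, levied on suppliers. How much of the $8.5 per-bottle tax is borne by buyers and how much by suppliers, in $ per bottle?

Before the tax: set 211 − p = 4p − 14 → p* = $45, q* = 166.
With the tax collected from suppliers, supply shifts: qs = 4(p − 8.5) − 14.
New equilibrium: buyers pay $51.8, suppliers receive $43.3, q = 159.2. (Wedge: pb − ps = 8.5.)
Burden on buyers: $6.8; on suppliers: $1.7. (They sum to $8.5.)

Buyers bear $6.8 per bottle; suppliers bear $1.7 per bottle.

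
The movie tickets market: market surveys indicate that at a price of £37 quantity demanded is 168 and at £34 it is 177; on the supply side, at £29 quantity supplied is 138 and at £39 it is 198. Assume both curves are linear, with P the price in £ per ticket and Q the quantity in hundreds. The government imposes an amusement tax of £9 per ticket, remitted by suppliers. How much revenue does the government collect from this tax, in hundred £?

Demand slope: (177 − 168)/(34 − 37) = -3, so Qd = 279 − 3P.
Supply slope: (198 − 138)/(39 − 29) = 6, so Qs = 6P − 36.
Before the tax: set 279 − 3P = 6P − 36 → P* = £35, Q* = 174.
With the tax collected from suppliers, supply shifts: Qs = 6(P − 9) − 36.
Solving gives Q = 156 with consumers paying £41 and suppliers receiving £32 (the £9 wedge).
Revenue = t · Q = 9 · 156 = £1404.

Tax revenue = £1404 hundred.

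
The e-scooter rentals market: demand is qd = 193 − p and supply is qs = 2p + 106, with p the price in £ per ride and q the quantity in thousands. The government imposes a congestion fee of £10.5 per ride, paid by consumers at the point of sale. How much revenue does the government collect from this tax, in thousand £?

Tax revenue = £1648.5 thousand.

Before the tax: set 193 − p = 2p + 106 → p* = £29, q* = 164.
With the tax collected from consumers, demand (in seller-price terms) shifts: qd = 193 − (p + 10.5).
Solving gives q = 157 with consumers paying £36 and producers receiving £25.5 (the £10.5 wedge).
Revenue = t · Q = 10.5 · 157 = £1648.5.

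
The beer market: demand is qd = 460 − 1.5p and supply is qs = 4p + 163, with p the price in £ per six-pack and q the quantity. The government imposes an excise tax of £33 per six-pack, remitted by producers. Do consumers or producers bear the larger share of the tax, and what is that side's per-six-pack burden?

Without the tax, 460 − 1.5p = 4p + 163 gives 5.5p = 297, so p* = £54 and q* = 379.
With the tax collected from producers, supply shifts: qs = 4(p − 33) + 163.
New equilibrium: consumers pay £78, producers receive £45, q = 343. (Wedge: pb − ps = 33.)
Per-six-pack burden: consumers £24, producers £9.
Consumers take the larger share because demand is less price-elastic here (demand slope 1.5 vs supply slope 4).

Consumers bear the larger share: £24 per six-pack.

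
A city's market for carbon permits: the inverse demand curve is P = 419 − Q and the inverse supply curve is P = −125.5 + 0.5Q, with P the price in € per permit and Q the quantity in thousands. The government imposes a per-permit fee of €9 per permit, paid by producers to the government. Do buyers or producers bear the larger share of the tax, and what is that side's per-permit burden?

Inverting to Q(P) form: Qd = 419 − P; Qs = 2P + 251.
Without the tax, 419 − P = 2P + 251 gives 3P = 168, so P* = €56 and Q* = 363.
With the tax collected from producers, supply shifts: Qs = 2(P − 9) + 251.
Solving gives Q = 357 with buyers paying €62 and producers receiving €53 (the €9 wedge).
Per-permit burden: buyers €6, producers €3.
Buyers take the larger share because demand is less price-elastic here (demand slope 1 vs supply slope 2).
The less price-elastic side of the market bears the larger share of a per-unit tax.

Buyers bear the larger share: €6 per permit.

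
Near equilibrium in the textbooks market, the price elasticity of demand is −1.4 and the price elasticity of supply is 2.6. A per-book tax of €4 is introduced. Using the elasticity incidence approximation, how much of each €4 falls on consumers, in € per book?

Incidence ratio: consumers' share ≈ εs / (εs + |εd|) = 2.6 / (2.6 + 1.4) = 0.65.
So consumers bear ≈ 0.65 × €4 = €2.6; suppliers bear €1.4.

Consumers bear ≈ €2.6 per book.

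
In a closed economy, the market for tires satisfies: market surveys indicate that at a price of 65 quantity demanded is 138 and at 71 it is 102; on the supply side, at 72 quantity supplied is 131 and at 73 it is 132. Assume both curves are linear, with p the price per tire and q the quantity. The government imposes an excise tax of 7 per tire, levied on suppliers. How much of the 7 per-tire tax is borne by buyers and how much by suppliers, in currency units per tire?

Buyers bear 1 per tire; suppliers bear 6 per tire.

Demand slope: (102 − 138)/(71 − 65) = -6, so qd = 528 − 6p.
Supply slope: (132 − 131)/(73 − 72) = 1, so qs = p + 59.
Before the tax: set 528 − 6p = p + 59 → p* = 67, q* = 126.
With the tax collected from suppliers, supply shifts: qs = (p − 7) + 59.
Solving gives q = 120 with buyers paying 68 and suppliers receiving 61 (the 7 wedge).
Burden on buyers: 1; on suppliers: 6. (They sum to 7.)
The less price-elastic side of the market bears the larger share of a per-unit tax.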